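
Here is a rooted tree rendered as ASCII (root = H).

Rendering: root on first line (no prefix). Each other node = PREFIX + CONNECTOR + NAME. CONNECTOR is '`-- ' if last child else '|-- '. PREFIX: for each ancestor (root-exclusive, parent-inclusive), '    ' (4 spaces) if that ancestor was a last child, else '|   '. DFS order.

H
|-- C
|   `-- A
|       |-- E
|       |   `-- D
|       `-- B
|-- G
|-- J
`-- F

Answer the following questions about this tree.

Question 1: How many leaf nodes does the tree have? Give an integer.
Leaves (nodes with no children): B, D, F, G, J

Answer: 5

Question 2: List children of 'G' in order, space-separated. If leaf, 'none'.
Node G's children (from adjacency): (leaf)

Answer: none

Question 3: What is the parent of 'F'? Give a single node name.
Scan adjacency: F appears as child of H

Answer: H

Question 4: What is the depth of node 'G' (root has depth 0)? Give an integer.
Answer: 1

Derivation:
Path from root to G: H -> G
Depth = number of edges = 1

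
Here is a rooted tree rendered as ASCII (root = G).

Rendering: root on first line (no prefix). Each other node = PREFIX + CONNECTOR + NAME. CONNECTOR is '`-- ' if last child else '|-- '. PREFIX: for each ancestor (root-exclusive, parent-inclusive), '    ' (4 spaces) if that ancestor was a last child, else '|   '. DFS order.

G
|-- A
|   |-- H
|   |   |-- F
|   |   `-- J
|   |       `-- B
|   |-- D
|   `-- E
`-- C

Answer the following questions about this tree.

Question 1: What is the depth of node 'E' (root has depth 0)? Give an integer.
Path from root to E: G -> A -> E
Depth = number of edges = 2

Answer: 2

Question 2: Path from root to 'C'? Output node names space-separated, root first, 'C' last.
Walk down from root: G -> C

Answer: G C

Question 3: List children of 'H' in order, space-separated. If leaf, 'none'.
Node H's children (from adjacency): F, J

Answer: F J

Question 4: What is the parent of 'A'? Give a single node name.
Scan adjacency: A appears as child of G

Answer: G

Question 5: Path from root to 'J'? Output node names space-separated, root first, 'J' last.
Walk down from root: G -> A -> H -> J

Answer: G A H J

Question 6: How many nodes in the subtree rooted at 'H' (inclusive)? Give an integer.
Subtree rooted at H contains: B, F, H, J
Count = 4

Answer: 4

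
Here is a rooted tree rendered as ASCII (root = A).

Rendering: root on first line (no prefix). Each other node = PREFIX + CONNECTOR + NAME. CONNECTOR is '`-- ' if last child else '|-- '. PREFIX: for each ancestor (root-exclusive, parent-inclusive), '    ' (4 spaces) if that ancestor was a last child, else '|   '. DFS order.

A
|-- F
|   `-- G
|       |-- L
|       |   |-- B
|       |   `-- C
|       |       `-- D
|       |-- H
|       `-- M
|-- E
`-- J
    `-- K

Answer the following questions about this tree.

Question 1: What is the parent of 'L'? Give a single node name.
Scan adjacency: L appears as child of G

Answer: G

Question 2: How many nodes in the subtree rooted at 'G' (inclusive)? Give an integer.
Subtree rooted at G contains: B, C, D, G, H, L, M
Count = 7

Answer: 7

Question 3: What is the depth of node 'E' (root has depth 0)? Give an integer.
Path from root to E: A -> E
Depth = number of edges = 1

Answer: 1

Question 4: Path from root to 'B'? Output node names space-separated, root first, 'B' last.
Answer: A F G L B

Derivation:
Walk down from root: A -> F -> G -> L -> B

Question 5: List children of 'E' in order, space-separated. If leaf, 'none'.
Node E's children (from adjacency): (leaf)

Answer: none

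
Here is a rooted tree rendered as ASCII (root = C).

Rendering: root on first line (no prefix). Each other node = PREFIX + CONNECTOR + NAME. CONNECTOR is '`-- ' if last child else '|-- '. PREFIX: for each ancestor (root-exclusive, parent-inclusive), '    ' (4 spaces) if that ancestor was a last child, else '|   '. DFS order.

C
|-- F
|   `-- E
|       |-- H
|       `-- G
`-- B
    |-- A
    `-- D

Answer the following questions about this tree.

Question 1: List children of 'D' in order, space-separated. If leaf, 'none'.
Answer: none

Derivation:
Node D's children (from adjacency): (leaf)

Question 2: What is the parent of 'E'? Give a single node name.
Answer: F

Derivation:
Scan adjacency: E appears as child of F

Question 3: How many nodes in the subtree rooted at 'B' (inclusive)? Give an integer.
Answer: 3

Derivation:
Subtree rooted at B contains: A, B, D
Count = 3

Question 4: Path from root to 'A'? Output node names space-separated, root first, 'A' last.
Walk down from root: C -> B -> A

Answer: C B A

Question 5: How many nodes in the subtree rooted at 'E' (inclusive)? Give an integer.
Subtree rooted at E contains: E, G, H
Count = 3

Answer: 3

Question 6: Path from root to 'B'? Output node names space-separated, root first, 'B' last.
Walk down from root: C -> B

Answer: C B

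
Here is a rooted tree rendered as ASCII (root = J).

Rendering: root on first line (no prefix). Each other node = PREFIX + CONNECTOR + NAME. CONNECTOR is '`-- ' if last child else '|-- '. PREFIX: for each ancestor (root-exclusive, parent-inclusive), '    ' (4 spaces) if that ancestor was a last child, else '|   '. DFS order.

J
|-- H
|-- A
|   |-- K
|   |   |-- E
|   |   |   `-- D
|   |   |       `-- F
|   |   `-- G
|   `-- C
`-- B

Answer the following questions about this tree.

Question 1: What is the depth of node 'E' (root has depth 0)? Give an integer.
Answer: 3

Derivation:
Path from root to E: J -> A -> K -> E
Depth = number of edges = 3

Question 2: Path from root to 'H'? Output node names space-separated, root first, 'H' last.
Walk down from root: J -> H

Answer: J H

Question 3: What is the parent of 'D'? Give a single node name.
Answer: E

Derivation:
Scan adjacency: D appears as child of E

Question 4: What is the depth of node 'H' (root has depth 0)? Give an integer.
Path from root to H: J -> H
Depth = number of edges = 1

Answer: 1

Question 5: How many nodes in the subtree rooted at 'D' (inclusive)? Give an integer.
Answer: 2

Derivation:
Subtree rooted at D contains: D, F
Count = 2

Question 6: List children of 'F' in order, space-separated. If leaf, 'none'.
Answer: none

Derivation:
Node F's children (from adjacency): (leaf)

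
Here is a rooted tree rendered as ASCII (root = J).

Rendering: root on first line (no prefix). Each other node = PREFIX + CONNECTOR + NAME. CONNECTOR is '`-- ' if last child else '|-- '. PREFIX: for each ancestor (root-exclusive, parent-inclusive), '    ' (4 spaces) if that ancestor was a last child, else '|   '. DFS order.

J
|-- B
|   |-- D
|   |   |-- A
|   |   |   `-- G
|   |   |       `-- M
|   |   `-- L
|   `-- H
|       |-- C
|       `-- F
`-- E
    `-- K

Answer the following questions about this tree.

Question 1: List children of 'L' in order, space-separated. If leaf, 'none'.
Node L's children (from adjacency): (leaf)

Answer: none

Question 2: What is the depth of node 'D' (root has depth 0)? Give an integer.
Answer: 2

Derivation:
Path from root to D: J -> B -> D
Depth = number of edges = 2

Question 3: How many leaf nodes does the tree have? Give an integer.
Leaves (nodes with no children): C, F, K, L, M

Answer: 5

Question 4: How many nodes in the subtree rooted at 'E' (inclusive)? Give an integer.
Subtree rooted at E contains: E, K
Count = 2

Answer: 2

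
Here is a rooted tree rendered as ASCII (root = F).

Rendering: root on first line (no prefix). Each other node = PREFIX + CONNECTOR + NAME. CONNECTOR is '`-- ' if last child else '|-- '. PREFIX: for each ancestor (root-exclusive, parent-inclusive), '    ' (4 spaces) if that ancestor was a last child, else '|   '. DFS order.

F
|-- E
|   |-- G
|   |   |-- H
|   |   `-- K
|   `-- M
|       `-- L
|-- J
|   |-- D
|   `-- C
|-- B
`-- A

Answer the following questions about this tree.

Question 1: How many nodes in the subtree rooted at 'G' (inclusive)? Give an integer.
Answer: 3

Derivation:
Subtree rooted at G contains: G, H, K
Count = 3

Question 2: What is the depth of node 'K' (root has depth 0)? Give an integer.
Answer: 3

Derivation:
Path from root to K: F -> E -> G -> K
Depth = number of edges = 3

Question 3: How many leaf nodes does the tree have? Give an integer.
Answer: 7

Derivation:
Leaves (nodes with no children): A, B, C, D, H, K, L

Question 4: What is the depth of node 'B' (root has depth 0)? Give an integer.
Path from root to B: F -> B
Depth = number of edges = 1

Answer: 1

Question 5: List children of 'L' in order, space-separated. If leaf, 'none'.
Answer: none

Derivation:
Node L's children (from adjacency): (leaf)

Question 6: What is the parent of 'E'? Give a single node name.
Scan adjacency: E appears as child of F

Answer: F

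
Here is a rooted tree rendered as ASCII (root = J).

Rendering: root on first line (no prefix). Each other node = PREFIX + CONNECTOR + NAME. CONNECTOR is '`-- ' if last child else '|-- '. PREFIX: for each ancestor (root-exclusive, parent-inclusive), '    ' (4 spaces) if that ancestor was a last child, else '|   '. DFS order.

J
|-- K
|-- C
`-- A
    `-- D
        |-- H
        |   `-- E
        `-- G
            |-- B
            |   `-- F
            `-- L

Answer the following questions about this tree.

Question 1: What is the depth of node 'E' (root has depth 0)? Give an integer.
Path from root to E: J -> A -> D -> H -> E
Depth = number of edges = 4

Answer: 4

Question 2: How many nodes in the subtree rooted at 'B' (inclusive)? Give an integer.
Answer: 2

Derivation:
Subtree rooted at B contains: B, F
Count = 2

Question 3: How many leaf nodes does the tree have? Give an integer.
Answer: 5

Derivation:
Leaves (nodes with no children): C, E, F, K, L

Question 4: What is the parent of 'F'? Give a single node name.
Scan adjacency: F appears as child of B

Answer: B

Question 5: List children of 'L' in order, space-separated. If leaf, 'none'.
Answer: none

Derivation:
Node L's children (from adjacency): (leaf)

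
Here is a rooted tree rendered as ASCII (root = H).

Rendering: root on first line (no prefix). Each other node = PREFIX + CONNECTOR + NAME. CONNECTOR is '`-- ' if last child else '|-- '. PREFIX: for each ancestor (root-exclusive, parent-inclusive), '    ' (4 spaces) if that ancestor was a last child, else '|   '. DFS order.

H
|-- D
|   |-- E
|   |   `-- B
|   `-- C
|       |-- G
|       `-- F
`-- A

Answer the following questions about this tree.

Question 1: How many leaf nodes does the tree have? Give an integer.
Leaves (nodes with no children): A, B, F, G

Answer: 4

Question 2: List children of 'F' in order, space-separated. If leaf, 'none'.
Answer: none

Derivation:
Node F's children (from adjacency): (leaf)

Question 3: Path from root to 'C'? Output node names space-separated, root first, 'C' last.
Walk down from root: H -> D -> C

Answer: H D C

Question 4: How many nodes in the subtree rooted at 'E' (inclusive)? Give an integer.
Answer: 2

Derivation:
Subtree rooted at E contains: B, E
Count = 2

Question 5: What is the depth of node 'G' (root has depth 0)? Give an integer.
Path from root to G: H -> D -> C -> G
Depth = number of edges = 3

Answer: 3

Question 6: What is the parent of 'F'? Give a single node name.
Scan adjacency: F appears as child of C

Answer: C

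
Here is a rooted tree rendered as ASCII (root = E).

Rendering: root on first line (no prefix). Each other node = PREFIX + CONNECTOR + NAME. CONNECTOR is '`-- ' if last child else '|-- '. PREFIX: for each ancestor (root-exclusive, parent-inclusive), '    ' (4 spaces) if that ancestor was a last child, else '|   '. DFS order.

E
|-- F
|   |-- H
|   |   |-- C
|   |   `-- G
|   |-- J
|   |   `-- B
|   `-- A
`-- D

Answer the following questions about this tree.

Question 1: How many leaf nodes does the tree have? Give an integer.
Answer: 5

Derivation:
Leaves (nodes with no children): A, B, C, D, G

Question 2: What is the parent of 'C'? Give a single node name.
Scan adjacency: C appears as child of H

Answer: H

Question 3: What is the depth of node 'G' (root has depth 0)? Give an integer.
Path from root to G: E -> F -> H -> G
Depth = number of edges = 3

Answer: 3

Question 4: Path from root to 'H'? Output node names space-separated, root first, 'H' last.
Walk down from root: E -> F -> H

Answer: E F H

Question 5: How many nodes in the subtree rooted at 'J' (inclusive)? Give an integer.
Answer: 2

Derivation:
Subtree rooted at J contains: B, J
Count = 2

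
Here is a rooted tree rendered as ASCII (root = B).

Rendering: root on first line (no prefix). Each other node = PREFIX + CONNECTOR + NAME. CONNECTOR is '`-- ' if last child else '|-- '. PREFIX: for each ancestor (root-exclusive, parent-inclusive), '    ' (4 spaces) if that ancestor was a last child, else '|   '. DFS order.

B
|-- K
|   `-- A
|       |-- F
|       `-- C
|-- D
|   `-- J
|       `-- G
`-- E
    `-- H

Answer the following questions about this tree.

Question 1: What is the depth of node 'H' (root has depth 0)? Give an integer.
Path from root to H: B -> E -> H
Depth = number of edges = 2

Answer: 2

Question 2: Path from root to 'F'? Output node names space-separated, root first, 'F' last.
Answer: B K A F

Derivation:
Walk down from root: B -> K -> A -> F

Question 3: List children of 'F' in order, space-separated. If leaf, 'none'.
Node F's children (from adjacency): (leaf)

Answer: none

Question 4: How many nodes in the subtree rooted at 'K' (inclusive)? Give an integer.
Subtree rooted at K contains: A, C, F, K
Count = 4

Answer: 4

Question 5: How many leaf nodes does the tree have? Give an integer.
Answer: 4

Derivation:
Leaves (nodes with no children): C, F, G, H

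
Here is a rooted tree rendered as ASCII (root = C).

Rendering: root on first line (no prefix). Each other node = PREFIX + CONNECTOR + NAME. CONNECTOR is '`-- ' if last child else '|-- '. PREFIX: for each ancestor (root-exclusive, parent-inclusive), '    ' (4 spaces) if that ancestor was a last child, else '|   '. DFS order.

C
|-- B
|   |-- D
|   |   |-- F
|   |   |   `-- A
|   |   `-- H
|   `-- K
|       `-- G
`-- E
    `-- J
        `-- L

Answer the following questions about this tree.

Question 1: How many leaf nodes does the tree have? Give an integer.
Answer: 4

Derivation:
Leaves (nodes with no children): A, G, H, L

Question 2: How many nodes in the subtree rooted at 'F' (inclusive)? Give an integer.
Answer: 2

Derivation:
Subtree rooted at F contains: A, F
Count = 2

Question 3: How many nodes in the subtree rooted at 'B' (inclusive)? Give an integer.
Answer: 7

Derivation:
Subtree rooted at B contains: A, B, D, F, G, H, K
Count = 7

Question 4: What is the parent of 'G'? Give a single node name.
Answer: K

Derivation:
Scan adjacency: G appears as child of K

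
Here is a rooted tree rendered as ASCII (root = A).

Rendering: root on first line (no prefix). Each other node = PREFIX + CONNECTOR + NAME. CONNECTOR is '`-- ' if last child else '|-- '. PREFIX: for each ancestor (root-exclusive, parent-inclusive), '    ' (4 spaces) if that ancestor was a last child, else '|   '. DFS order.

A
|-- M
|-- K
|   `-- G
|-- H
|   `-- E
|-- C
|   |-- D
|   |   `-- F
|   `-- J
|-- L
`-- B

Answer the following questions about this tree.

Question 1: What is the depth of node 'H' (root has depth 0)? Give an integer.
Answer: 1

Derivation:
Path from root to H: A -> H
Depth = number of edges = 1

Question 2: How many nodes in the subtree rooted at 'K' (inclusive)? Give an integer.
Answer: 2

Derivation:
Subtree rooted at K contains: G, K
Count = 2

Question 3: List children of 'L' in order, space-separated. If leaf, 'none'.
Node L's children (from adjacency): (leaf)

Answer: none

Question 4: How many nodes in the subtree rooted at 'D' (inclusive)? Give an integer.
Subtree rooted at D contains: D, F
Count = 2

Answer: 2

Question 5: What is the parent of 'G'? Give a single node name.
Answer: K

Derivation:
Scan adjacency: G appears as child of K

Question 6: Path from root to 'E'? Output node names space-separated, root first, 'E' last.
Answer: A H E

Derivation:
Walk down from root: A -> H -> E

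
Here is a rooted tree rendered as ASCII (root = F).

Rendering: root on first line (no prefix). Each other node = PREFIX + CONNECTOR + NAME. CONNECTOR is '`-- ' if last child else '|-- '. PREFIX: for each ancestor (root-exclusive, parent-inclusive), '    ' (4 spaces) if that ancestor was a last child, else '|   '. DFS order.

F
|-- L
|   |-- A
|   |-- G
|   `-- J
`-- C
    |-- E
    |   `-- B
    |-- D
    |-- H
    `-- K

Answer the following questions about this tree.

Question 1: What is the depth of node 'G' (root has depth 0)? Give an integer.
Path from root to G: F -> L -> G
Depth = number of edges = 2

Answer: 2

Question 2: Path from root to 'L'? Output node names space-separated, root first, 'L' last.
Walk down from root: F -> L

Answer: F L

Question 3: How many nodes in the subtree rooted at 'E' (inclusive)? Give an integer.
Subtree rooted at E contains: B, E
Count = 2

Answer: 2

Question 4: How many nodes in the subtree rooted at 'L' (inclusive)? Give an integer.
Answer: 4

Derivation:
Subtree rooted at L contains: A, G, J, L
Count = 4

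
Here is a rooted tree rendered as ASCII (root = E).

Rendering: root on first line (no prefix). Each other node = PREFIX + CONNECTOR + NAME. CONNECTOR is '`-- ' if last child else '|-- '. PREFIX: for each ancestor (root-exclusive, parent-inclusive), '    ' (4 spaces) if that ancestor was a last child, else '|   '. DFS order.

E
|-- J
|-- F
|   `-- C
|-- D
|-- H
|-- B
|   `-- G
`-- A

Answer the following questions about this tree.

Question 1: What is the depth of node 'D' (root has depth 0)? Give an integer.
Path from root to D: E -> D
Depth = number of edges = 1

Answer: 1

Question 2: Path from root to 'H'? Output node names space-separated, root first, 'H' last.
Answer: E H

Derivation:
Walk down from root: E -> H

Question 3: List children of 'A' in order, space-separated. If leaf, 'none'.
Answer: none

Derivation:
Node A's children (from adjacency): (leaf)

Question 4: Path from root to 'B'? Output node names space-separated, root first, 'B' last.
Answer: E B

Derivation:
Walk down from root: E -> B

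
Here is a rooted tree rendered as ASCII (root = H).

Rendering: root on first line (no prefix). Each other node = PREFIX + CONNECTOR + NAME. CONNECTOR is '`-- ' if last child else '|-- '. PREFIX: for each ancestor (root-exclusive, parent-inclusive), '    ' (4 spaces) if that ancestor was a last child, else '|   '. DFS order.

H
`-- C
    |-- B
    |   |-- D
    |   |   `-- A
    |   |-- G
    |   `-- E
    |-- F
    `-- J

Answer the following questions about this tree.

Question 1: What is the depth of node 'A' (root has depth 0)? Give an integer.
Path from root to A: H -> C -> B -> D -> A
Depth = number of edges = 4

Answer: 4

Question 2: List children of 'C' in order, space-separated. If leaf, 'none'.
Answer: B F J

Derivation:
Node C's children (from adjacency): B, F, J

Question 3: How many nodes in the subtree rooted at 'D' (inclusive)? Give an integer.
Answer: 2

Derivation:
Subtree rooted at D contains: A, D
Count = 2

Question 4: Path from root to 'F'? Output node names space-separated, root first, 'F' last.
Answer: H C F

Derivation:
Walk down from root: H -> C -> F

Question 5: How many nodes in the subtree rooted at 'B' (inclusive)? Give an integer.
Subtree rooted at B contains: A, B, D, E, G
Count = 5

Answer: 5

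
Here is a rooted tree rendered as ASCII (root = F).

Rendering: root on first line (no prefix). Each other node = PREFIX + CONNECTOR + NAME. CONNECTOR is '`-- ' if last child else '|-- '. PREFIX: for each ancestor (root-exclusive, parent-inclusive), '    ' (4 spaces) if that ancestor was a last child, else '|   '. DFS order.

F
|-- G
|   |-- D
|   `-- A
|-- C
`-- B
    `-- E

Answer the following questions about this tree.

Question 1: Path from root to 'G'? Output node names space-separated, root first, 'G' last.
Walk down from root: F -> G

Answer: F G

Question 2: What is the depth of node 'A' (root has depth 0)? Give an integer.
Path from root to A: F -> G -> A
Depth = number of edges = 2

Answer: 2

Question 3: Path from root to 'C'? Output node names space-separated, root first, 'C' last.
Walk down from root: F -> C

Answer: F C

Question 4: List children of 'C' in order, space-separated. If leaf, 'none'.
Node C's children (from adjacency): (leaf)

Answer: none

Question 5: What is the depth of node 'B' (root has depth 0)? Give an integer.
Answer: 1

Derivation:
Path from root to B: F -> B
Depth = number of edges = 1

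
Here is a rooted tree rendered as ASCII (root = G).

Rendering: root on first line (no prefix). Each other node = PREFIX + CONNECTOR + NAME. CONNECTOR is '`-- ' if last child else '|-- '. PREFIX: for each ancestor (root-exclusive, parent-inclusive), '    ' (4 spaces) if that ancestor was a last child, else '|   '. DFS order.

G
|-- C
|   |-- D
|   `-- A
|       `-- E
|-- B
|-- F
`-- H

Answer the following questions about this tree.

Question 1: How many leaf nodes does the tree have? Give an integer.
Answer: 5

Derivation:
Leaves (nodes with no children): B, D, E, F, H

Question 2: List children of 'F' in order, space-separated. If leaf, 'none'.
Node F's children (from adjacency): (leaf)

Answer: none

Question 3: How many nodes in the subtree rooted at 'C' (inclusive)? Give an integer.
Subtree rooted at C contains: A, C, D, E
Count = 4

Answer: 4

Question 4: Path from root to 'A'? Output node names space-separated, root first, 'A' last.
Walk down from root: G -> C -> A

Answer: G C A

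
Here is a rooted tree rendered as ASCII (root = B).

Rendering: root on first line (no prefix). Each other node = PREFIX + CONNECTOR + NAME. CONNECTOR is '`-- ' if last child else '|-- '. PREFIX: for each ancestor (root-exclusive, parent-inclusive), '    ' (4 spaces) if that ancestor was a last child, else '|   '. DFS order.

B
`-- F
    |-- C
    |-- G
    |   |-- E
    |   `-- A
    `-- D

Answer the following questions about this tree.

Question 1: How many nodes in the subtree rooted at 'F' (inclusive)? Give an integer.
Subtree rooted at F contains: A, C, D, E, F, G
Count = 6

Answer: 6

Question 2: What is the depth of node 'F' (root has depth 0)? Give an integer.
Path from root to F: B -> F
Depth = number of edges = 1

Answer: 1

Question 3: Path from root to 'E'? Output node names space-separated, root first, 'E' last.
Walk down from root: B -> F -> G -> E

Answer: B F G E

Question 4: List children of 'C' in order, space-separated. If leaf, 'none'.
Node C's children (from adjacency): (leaf)

Answer: none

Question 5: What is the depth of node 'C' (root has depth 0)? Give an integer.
Answer: 2

Derivation:
Path from root to C: B -> F -> C
Depth = number of edges = 2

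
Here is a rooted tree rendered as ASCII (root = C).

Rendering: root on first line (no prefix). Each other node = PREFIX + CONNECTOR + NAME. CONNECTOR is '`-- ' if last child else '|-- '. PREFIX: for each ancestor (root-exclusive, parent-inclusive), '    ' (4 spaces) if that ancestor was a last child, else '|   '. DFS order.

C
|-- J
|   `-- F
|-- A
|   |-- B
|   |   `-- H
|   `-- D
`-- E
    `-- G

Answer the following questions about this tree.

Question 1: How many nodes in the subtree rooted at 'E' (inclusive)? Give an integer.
Subtree rooted at E contains: E, G
Count = 2

Answer: 2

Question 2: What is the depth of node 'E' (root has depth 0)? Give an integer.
Answer: 1

Derivation:
Path from root to E: C -> E
Depth = number of edges = 1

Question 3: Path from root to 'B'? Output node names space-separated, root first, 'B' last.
Answer: C A B

Derivation:
Walk down from root: C -> A -> B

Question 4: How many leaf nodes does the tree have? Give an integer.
Leaves (nodes with no children): D, F, G, H

Answer: 4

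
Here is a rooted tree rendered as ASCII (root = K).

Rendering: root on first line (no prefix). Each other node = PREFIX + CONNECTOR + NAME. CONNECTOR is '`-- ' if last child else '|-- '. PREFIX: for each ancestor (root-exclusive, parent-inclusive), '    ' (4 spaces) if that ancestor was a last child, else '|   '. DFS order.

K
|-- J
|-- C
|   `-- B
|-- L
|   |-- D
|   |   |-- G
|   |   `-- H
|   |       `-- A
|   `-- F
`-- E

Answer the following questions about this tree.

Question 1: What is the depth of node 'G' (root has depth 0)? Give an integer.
Path from root to G: K -> L -> D -> G
Depth = number of edges = 3

Answer: 3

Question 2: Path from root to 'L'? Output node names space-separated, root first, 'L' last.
Walk down from root: K -> L

Answer: K L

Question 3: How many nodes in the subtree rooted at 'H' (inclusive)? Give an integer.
Answer: 2

Derivation:
Subtree rooted at H contains: A, H
Count = 2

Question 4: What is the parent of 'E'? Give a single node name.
Scan adjacency: E appears as child of K

Answer: K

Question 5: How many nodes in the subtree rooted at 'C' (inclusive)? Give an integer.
Answer: 2

Derivation:
Subtree rooted at C contains: B, C
Count = 2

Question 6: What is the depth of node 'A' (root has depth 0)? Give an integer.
Path from root to A: K -> L -> D -> H -> A
Depth = number of edges = 4

Answer: 4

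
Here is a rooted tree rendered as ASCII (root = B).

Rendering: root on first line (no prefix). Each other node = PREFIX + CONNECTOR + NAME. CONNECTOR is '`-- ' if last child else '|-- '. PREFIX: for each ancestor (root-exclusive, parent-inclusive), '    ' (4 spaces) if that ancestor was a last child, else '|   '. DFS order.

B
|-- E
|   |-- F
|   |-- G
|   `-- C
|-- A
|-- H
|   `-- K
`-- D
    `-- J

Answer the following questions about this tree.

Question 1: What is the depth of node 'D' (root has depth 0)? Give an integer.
Path from root to D: B -> D
Depth = number of edges = 1

Answer: 1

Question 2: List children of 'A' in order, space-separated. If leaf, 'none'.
Node A's children (from adjacency): (leaf)

Answer: none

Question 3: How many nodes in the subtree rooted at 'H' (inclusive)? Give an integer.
Answer: 2

Derivation:
Subtree rooted at H contains: H, K
Count = 2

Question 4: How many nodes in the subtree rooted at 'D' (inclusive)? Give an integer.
Answer: 2

Derivation:
Subtree rooted at D contains: D, J
Count = 2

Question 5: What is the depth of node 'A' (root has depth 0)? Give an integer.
Path from root to A: B -> A
Depth = number of edges = 1

Answer: 1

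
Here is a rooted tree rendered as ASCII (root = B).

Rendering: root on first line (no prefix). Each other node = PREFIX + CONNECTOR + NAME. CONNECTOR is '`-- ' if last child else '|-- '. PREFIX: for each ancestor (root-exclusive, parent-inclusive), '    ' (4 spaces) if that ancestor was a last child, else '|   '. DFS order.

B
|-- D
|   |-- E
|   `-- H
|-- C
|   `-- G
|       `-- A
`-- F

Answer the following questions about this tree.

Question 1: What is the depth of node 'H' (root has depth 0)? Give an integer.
Answer: 2

Derivation:
Path from root to H: B -> D -> H
Depth = number of edges = 2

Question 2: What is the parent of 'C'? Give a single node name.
Answer: B

Derivation:
Scan adjacency: C appears as child of B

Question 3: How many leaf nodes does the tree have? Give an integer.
Leaves (nodes with no children): A, E, F, H

Answer: 4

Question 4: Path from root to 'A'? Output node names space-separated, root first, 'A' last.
Answer: B C G A

Derivation:
Walk down from root: B -> C -> G -> A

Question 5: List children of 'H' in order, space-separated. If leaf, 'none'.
Node H's children (from adjacency): (leaf)

Answer: none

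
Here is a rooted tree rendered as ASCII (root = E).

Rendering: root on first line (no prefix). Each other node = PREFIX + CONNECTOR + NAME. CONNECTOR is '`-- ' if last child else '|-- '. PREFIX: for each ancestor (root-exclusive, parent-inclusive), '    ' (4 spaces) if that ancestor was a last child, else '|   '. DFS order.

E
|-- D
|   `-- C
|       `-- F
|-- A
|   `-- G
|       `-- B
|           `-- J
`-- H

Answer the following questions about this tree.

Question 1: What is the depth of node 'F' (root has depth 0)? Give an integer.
Path from root to F: E -> D -> C -> F
Depth = number of edges = 3

Answer: 3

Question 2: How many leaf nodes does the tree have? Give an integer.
Leaves (nodes with no children): F, H, J

Answer: 3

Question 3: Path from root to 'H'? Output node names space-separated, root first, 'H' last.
Walk down from root: E -> H

Answer: E H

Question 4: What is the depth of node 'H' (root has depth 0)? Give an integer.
Path from root to H: E -> H
Depth = number of edges = 1

Answer: 1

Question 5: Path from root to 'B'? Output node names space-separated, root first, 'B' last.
Answer: E A G B

Derivation:
Walk down from root: E -> A -> G -> B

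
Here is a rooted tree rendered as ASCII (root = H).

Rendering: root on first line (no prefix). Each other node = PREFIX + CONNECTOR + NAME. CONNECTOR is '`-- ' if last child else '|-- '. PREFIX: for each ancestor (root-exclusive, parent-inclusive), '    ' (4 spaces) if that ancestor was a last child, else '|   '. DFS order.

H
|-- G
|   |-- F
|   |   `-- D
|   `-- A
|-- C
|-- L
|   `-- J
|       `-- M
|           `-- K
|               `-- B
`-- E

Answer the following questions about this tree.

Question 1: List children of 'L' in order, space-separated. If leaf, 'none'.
Node L's children (from adjacency): J

Answer: J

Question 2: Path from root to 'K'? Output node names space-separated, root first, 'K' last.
Answer: H L J M K

Derivation:
Walk down from root: H -> L -> J -> M -> K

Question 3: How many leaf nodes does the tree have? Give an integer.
Answer: 5

Derivation:
Leaves (nodes with no children): A, B, C, D, E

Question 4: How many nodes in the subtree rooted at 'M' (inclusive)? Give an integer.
Answer: 3

Derivation:
Subtree rooted at M contains: B, K, M
Count = 3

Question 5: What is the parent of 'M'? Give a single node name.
Answer: J

Derivation:
Scan adjacency: M appears as child of J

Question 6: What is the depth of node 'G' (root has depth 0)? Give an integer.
Answer: 1

Derivation:
Path from root to G: H -> G
Depth = number of edges = 1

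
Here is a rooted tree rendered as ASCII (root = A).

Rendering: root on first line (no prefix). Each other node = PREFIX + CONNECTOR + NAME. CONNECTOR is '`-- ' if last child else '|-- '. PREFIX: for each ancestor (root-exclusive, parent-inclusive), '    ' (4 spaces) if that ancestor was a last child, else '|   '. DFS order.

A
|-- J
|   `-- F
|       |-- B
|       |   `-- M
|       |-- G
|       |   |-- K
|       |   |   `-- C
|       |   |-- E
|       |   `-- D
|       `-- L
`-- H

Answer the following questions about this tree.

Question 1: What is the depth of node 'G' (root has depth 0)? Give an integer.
Path from root to G: A -> J -> F -> G
Depth = number of edges = 3

Answer: 3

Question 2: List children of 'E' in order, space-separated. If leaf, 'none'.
Answer: none

Derivation:
Node E's children (from adjacency): (leaf)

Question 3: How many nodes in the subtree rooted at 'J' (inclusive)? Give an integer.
Subtree rooted at J contains: B, C, D, E, F, G, J, K, L, M
Count = 10

Answer: 10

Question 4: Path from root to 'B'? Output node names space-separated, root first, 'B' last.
Walk down from root: A -> J -> F -> B

Answer: A J F B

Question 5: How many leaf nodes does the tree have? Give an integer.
Answer: 6

Derivation:
Leaves (nodes with no children): C, D, E, H, L, M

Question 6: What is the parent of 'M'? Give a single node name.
Answer: B

Derivation:
Scan adjacency: M appears as child of B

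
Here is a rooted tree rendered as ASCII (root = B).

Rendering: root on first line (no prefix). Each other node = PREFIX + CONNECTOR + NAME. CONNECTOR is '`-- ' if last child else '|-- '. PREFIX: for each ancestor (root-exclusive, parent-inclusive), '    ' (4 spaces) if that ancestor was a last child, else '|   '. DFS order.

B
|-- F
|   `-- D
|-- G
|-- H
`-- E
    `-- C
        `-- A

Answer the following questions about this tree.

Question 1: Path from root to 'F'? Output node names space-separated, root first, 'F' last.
Walk down from root: B -> F

Answer: B F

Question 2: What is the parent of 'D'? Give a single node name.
Answer: F

Derivation:
Scan adjacency: D appears as child of F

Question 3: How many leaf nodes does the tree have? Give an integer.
Leaves (nodes with no children): A, D, G, H

Answer: 4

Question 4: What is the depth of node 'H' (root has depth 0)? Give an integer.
Answer: 1

Derivation:
Path from root to H: B -> H
Depth = number of edges = 1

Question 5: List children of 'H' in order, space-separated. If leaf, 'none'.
Node H's children (from adjacency): (leaf)

Answer: none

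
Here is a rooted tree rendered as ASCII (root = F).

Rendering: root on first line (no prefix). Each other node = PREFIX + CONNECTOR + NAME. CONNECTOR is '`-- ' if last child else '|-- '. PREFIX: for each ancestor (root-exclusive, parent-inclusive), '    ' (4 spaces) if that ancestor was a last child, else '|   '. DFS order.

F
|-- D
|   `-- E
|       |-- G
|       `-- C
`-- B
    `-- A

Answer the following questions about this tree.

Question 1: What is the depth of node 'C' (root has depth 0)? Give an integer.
Path from root to C: F -> D -> E -> C
Depth = number of edges = 3

Answer: 3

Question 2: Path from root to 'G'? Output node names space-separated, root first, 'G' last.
Answer: F D E G

Derivation:
Walk down from root: F -> D -> E -> G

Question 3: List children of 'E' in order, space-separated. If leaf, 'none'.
Answer: G C

Derivation:
Node E's children (from adjacency): G, C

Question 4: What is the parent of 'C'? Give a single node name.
Scan adjacency: C appears as child of E

Answer: E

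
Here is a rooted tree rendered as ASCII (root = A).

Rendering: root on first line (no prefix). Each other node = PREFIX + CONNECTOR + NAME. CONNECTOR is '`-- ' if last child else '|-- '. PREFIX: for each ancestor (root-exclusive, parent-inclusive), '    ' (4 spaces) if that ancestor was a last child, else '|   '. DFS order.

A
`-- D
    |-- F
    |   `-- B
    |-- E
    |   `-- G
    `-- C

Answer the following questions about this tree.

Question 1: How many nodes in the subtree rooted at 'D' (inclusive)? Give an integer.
Subtree rooted at D contains: B, C, D, E, F, G
Count = 6

Answer: 6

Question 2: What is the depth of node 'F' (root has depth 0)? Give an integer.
Path from root to F: A -> D -> F
Depth = number of edges = 2

Answer: 2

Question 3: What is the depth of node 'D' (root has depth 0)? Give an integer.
Answer: 1

Derivation:
Path from root to D: A -> D
Depth = number of edges = 1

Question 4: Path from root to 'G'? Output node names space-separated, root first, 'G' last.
Answer: A D E G

Derivation:
Walk down from root: A -> D -> E -> G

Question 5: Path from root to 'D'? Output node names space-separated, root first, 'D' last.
Answer: A D

Derivation:
Walk down from root: A -> D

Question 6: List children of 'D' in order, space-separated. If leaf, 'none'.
Node D's children (from adjacency): F, E, C

Answer: F E C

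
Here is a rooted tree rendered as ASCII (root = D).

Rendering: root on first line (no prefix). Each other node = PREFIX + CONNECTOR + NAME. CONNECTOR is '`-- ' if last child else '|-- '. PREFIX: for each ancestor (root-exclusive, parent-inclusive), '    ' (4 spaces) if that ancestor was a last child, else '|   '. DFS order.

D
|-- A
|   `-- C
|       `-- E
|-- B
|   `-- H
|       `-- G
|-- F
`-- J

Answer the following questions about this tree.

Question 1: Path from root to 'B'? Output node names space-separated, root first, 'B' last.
Answer: D B

Derivation:
Walk down from root: D -> B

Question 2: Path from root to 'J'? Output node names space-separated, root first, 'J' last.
Walk down from root: D -> J

Answer: D J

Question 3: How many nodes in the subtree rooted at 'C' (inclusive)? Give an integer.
Answer: 2

Derivation:
Subtree rooted at C contains: C, E
Count = 2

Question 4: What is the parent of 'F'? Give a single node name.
Answer: D

Derivation:
Scan adjacency: F appears as child of D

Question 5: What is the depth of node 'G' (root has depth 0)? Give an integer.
Answer: 3

Derivation:
Path from root to G: D -> B -> H -> G
Depth = number of edges = 3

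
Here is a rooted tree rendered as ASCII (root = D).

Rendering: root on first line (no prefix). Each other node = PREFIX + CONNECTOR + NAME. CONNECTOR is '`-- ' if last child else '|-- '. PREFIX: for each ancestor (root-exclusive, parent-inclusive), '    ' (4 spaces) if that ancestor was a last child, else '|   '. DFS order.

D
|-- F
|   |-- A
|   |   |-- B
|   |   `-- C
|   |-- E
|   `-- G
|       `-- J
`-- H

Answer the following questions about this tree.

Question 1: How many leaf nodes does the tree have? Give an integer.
Leaves (nodes with no children): B, C, E, H, J

Answer: 5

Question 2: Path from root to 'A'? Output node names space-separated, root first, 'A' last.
Walk down from root: D -> F -> A

Answer: D F A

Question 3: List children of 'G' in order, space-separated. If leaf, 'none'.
Node G's children (from adjacency): J

Answer: J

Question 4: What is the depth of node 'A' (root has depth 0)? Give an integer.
Answer: 2

Derivation:
Path from root to A: D -> F -> A
Depth = number of edges = 2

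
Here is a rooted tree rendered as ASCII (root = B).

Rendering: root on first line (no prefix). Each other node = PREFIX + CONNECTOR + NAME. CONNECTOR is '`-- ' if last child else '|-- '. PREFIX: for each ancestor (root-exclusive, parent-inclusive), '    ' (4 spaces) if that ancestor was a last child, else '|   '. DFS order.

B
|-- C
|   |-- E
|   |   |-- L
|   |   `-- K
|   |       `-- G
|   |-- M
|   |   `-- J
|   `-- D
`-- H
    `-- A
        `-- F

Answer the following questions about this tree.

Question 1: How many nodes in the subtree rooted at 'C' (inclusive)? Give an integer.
Subtree rooted at C contains: C, D, E, G, J, K, L, M
Count = 8

Answer: 8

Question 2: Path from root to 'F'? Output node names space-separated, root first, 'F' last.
Answer: B H A F

Derivation:
Walk down from root: B -> H -> A -> F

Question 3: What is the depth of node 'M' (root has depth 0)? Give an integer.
Path from root to M: B -> C -> M
Depth = number of edges = 2

Answer: 2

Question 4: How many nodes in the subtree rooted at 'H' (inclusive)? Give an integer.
Answer: 3

Derivation:
Subtree rooted at H contains: A, F, H
Count = 3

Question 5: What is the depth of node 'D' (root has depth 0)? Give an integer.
Answer: 2

Derivation:
Path from root to D: B -> C -> D
Depth = number of edges = 2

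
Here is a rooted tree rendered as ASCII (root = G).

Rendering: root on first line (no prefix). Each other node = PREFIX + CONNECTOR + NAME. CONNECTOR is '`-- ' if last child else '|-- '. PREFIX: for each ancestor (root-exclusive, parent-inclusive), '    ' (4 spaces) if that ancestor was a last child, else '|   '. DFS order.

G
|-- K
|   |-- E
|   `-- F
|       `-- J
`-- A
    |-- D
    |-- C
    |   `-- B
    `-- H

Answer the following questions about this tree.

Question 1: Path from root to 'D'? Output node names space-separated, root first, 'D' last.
Answer: G A D

Derivation:
Walk down from root: G -> A -> D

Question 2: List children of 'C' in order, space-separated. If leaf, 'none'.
Node C's children (from adjacency): B

Answer: B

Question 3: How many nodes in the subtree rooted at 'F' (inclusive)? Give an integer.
Subtree rooted at F contains: F, J
Count = 2

Answer: 2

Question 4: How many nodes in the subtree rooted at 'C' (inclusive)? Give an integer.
Subtree rooted at C contains: B, C
Count = 2

Answer: 2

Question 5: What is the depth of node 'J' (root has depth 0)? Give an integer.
Answer: 3

Derivation:
Path from root to J: G -> K -> F -> J
Depth = number of edges = 3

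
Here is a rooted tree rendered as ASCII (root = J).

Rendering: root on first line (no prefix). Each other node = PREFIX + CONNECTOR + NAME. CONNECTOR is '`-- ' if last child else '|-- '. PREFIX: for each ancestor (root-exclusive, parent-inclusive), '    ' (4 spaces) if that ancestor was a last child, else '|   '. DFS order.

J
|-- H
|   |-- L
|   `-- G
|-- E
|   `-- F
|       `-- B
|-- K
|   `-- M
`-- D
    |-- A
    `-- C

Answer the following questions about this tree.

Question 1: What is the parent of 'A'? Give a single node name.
Scan adjacency: A appears as child of D

Answer: D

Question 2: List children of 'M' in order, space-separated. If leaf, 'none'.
Node M's children (from adjacency): (leaf)

Answer: none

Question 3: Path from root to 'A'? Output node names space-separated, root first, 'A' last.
Walk down from root: J -> D -> A

Answer: J D A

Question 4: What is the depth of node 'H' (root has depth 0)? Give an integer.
Path from root to H: J -> H
Depth = number of edges = 1

Answer: 1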